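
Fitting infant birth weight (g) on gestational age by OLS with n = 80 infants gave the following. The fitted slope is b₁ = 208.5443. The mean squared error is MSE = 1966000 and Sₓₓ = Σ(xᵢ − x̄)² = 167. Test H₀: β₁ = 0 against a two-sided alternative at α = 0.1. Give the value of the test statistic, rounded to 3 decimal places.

SE(b₁) = √(MSE/Sₓₓ) = √(1.966e+06/167) = 108.501.
t = 208.5443 / 108.501 = 1.922.
df = n − 2 = 78.
Two-sided p ≈ 0.0583, which is < 0.1, so reject H₀.
There is evidence that gestational age is associated with infant birth weight.

t = 1.922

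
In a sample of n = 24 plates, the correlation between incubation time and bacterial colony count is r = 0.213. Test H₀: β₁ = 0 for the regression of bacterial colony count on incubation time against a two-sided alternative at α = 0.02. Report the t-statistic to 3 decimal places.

t = 1.023

t = r·√(n − 2)/√(1 − r²) = 0.213·√22/√0.954631 = 1.023.
df = n − 2 = 22.
Two-sided p ≈ 0.3176, which is ≥ 0.02, so fail to reject H₀.
The data do not give significant evidence of a linear association between incubation time and bacterial colony count.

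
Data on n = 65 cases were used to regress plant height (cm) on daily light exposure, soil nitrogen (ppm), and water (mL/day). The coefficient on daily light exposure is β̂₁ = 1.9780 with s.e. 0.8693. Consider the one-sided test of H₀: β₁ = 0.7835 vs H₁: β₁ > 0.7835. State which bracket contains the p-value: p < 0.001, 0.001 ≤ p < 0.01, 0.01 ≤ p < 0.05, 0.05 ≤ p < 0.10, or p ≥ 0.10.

t = (1.9780 − 0.7835) / 0.8693 = 1.374.
df = n − k − 1 = 65 − 3 − 1 = 61.
One-sided p = P(T_{61} > t) ≈ 0.0872.
So 0.05 ≤ p < 0.10.

0.05 ≤ p < 0.10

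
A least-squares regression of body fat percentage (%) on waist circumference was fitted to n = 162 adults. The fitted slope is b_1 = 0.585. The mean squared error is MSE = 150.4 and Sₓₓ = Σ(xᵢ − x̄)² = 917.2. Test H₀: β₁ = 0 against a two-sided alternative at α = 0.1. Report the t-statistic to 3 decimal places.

t = 1.445

SE(b_1) = √(MSE/Sₓₓ) = √(150.4/917.2) = 0.404941.
t = 0.585 / 0.404941 = 1.445.
df = n − 2 = 160.
Two-sided p ≈ 0.1505, which is ≥ 0.1, so fail to reject H₀.
The data do not give significant evidence of an association between waist circumference and body fat percentage.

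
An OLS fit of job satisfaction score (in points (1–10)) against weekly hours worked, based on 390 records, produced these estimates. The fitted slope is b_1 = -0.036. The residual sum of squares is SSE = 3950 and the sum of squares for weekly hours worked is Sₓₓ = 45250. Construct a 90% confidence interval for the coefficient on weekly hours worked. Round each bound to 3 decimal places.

MSE = SSE/(n − 2) = 3950/388 = 10.1804.
SE(b_1) = √(MSE/Sₓₓ) = √(10.1804/45250) = 0.0149994.
df = n − 2 = 388.
t* = t_{0.05, 388} = 1.64879.
Margin = t* × SE = 1.64879 × 0.0149994 = 0.02473.
CI: -0.036 ± 0.02473 → (-0.061, -0.011).
With 90% confidence, each one-unit increase in weekly hours worked is associated with a change of between -0.061 and -0.011 points (1–10) in job satisfaction score.

(-0.061, -0.011)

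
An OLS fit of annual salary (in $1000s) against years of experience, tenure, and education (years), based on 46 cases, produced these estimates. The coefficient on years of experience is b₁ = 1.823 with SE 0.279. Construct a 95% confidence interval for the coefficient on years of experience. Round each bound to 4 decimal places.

(1.2600, 2.3860)

df = n − k − 1 = 46 − 3 − 1 = 42.
t* = t_{0.025, 42} = 2.018082.
Margin = t* × SE = 2.018082 × 0.279 = 0.563045.
CI: 1.823 ± 0.563045 → (1.2600, 2.3860).
With 95% confidence, each one-unit increase in years of experience is associated with a change of between 1.2600 and 2.3860 $1000s in annual salary, holding the other predictors fixed.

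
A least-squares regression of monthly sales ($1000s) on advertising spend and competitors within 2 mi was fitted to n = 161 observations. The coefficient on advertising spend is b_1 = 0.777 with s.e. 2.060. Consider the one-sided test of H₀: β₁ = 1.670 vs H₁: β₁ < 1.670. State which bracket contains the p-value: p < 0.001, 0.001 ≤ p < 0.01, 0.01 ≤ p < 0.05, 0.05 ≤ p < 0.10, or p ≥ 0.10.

t = (0.777 − 1.670) / 2.060 = -0.433.
df = n − k − 1 = 161 − 2 − 1 = 158.
One-sided p = P(T_{158} < t) ≈ 0.3326.
So p ≥ 0.10.

p ≥ 0.10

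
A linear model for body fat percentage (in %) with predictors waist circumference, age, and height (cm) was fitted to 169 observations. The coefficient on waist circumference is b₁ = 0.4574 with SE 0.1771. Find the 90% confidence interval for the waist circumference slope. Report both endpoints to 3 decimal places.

(0.164, 0.750)

df = n − k − 1 = 169 − 3 − 1 = 165.
t* = t_{0.05, 165} = 1.654141.
Margin = t* × SE = 1.654141 × 0.1771 = 0.29295.
CI: 0.4574 ± 0.29295 → (0.164, 0.750).
With 90% confidence, each one-unit increase in waist circumference is associated with a change of between 0.164 and 0.750 % in body fat percentage, holding the other predictors fixed.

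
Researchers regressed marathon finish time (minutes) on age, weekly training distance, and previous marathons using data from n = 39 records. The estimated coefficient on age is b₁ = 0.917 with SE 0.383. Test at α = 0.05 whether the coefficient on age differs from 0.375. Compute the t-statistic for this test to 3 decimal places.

H₀: β₁ = 0.375 vs H₁: β₁ ≠ 0.375.
t = (b₁ − β₁⁰)/SE = (0.917 − 0.375) / 0.383 = 1.415.
df = n − k − 1 = 39 − 3 − 1 = 35.
Two-sided p ≈ 0.1659, which is ≥ 0.05, so fail to reject H₀.
The data are consistent with a true slope of 0.375 minutes per unit of age, holding the other predictors fixed.

t = 1.415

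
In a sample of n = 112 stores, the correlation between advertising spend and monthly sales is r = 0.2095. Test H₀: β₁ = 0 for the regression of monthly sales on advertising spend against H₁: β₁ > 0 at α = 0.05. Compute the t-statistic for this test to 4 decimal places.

t = r·√(n − 2)/√(1 − r²) = 0.2095·√110/√0.95611 = 2.2471.
df = n − 2 = 110.
One-sided p ≈ 0.0133, which is < 0.05, so reject H₀.
There is evidence of a linear association between advertising spend and monthly sales.

t = 2.2471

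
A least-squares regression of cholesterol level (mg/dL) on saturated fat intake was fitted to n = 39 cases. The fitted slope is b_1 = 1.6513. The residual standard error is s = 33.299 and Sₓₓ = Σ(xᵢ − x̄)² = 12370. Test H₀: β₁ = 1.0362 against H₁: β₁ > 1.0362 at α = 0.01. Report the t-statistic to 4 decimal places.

SE(b_1) = s/√Sₓₓ = 33.299/√12370 = 0.299396.
t = (1.6513 − 1.0362) / 0.299396 = 2.0545.
df = n − 2 = 37.
One-sided p ≈ 0.0235, which is ≥ 0.01, so fail to reject H₀.
The data do not give significant evidence that the true slope on saturated fat intake exceeds 1.0362 mg/dL per unit.

t = 2.0545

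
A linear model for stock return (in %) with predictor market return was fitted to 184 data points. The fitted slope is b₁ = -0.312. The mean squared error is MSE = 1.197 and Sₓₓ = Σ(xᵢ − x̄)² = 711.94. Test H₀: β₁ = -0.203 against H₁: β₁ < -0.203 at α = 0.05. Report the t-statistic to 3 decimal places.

SE(b₁) = √(MSE/Sₓₓ) = √(1.197/711.94) = 0.0410039.
t = (-0.312 − (-0.203)) / 0.0410039 = -2.658.
df = n − 2 = 182.
One-sided p ≈ 0.0043, which is < 0.05, so reject H₀.
There is evidence that the true slope on market return is below -0.203 % per unit.

t = -2.658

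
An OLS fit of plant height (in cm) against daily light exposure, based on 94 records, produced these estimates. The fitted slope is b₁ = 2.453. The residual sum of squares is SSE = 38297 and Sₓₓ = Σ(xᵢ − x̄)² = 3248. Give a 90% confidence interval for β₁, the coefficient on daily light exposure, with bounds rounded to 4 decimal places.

(1.8582, 3.0478)

MSE = SSE/(n − 2) = 38297/92 = 416.272.
SE(b₁) = √(MSE/Sₓₓ) = √(416.272/3248) = 0.357998.
df = n − 2 = 92.
t* = t_{0.05, 92} = 1.661585.
Margin = t* × SE = 1.661585 × 0.357998 = 0.594844.
CI: 2.453 ± 0.594844 → (1.8582, 3.0478).
With 90% confidence, each one-unit increase in daily light exposure is associated with a change of between 1.8582 and 3.0478 cm in plant height.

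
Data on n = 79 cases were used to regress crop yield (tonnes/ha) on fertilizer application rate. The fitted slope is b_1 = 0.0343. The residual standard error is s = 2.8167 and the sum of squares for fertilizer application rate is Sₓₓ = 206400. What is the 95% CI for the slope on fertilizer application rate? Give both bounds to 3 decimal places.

(0.022, 0.047)

SE(b_1) = s/√Sₓₓ = 2.8167/√206400 = 0.00619992.
df = n − 2 = 77.
t* = t_{0.025, 77} = 1.991254.
Margin = t* × SE = 1.991254 × 0.00619992 = 0.01235.
CI: 0.0343 ± 0.01235 → (0.022, 0.047).
With 95% confidence, each one-unit increase in fertilizer application rate is associated with a change of between 0.022 and 0.047 tonnes/ha in crop yield.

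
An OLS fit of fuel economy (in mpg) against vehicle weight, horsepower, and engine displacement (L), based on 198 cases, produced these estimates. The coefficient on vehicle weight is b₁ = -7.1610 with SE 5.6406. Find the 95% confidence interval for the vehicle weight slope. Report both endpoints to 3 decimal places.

df = n − k − 1 = 198 − 3 − 1 = 194.
t* = t_{0.025, 194} = 1.972268.
Margin = t* × SE = 1.972268 × 5.6406 = 11.12477.
CI: -7.1610 ± 11.12477 → (-18.286, 3.964).
With 95% confidence, each one-unit increase in vehicle weight is associated with a change of between -18.286 and 3.964 mpg in fuel economy, holding the other predictors fixed.

(-18.286, 3.964)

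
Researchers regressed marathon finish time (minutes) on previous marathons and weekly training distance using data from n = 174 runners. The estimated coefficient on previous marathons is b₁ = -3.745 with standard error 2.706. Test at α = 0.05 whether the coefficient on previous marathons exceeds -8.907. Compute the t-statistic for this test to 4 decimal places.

H₀: β₁ = -8.907 vs H₁: β₁ > -8.907.
t = (b₁ − β₁⁰)/SE = (-3.745 − (-8.907)) / 2.706 = 1.9076.
df = n − k − 1 = 174 − 2 − 1 = 171.
One-sided p ≈ 0.0291, which is < 0.05, so reject H₀.
There is evidence that the true slope on previous marathons exceeds -8.907 minutes per unit, holding the other predictors fixed.

t = 1.9076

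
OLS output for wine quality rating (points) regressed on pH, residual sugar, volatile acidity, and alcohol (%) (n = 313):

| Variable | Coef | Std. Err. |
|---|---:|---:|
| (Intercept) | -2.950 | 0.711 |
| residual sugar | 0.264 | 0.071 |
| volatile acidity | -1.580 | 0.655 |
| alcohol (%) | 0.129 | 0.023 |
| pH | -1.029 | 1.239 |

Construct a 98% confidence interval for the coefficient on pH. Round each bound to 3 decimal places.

Read off: b = -1.029, SE = 1.239 for pH.
df = n − k − 1 = 313 − 4 − 1 = 308.
t* = t_{0.01, 308} = 2.338516.
Margin = t* × SE = 2.338516 × 1.239 = 2.89742.
CI: -1.029 ± 2.89742 → (-3.926, 1.868).

(-3.926, 1.868)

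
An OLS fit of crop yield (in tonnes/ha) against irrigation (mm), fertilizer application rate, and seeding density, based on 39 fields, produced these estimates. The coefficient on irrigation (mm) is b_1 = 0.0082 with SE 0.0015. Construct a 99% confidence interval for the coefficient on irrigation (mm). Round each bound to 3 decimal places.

(0.004, 0.012)

df = n − k − 1 = 39 − 3 − 1 = 35.
t* = t_{0.005, 35} = 2.723806.
Margin = t* × SE = 2.723806 × 0.0015 = 0.00409.
CI: 0.0082 ± 0.00409 → (0.004, 0.012).
With 99% confidence, each one-unit increase in irrigation (mm) is associated with a change of between 0.004 and 0.012 tonnes/ha in crop yield, holding the other predictors fixed.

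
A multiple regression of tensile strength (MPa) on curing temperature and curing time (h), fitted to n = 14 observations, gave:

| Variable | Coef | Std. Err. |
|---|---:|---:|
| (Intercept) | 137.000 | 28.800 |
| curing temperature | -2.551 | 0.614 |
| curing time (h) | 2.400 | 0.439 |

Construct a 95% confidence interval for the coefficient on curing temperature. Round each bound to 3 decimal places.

(-3.902, -1.200)

Read off: b = -2.551, SE = 0.614 for curing temperature.
df = n − k − 1 = 14 − 2 − 1 = 11.
t* = t_{0.025, 11} = 2.200985.
Margin = t* × SE = 2.200985 × 0.614 = 1.35140.
CI: -2.551 ± 1.35140 → (-3.902, -1.200).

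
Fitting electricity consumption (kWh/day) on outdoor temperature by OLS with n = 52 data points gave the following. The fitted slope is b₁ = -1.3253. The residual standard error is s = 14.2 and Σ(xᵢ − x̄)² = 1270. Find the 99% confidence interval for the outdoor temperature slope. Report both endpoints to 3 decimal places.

(-2.392, -0.258)

SE(b₁) = s/√Sₓₓ = 14.2/√1270 = 0.398462.
df = n − 2 = 50.
t* = t_{0.005, 50} = 2.677793.
Margin = t* × SE = 2.677793 × 0.398462 = 1.06700.
CI: -1.3253 ± 1.06700 → (-2.392, -0.258).
With 99% confidence, each one-unit increase in outdoor temperature is associated with a change of between -2.392 and -0.258 kWh/day in electricity consumption.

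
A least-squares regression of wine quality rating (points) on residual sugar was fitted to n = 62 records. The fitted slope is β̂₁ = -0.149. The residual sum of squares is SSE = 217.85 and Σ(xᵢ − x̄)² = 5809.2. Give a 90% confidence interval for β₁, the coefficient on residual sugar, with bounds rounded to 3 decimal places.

(-0.191, -0.107)

MSE = SSE/(n − 2) = 217.85/60 = 3.63083.
SE(β̂₁) = √(MSE/Sₓₓ) = √(3.63083/5809.2) = 0.0250003.
df = n − 2 = 60.
t* = t_{0.05, 60} = 1.670649.
Margin = t* × SE = 1.670649 × 0.0250003 = 0.04177.
CI: -0.149 ± 0.04177 → (-0.191, -0.107).
With 90% confidence, each one-unit increase in residual sugar is associated with a change of between -0.191 and -0.107 points in wine quality rating.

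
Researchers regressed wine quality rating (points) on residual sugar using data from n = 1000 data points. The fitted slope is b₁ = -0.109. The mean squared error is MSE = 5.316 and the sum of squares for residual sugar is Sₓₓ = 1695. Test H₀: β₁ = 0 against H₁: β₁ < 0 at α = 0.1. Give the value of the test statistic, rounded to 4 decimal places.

SE(b₁) = √(MSE/Sₓₓ) = √(5.316/1695) = 0.0560025.
t = -0.109 / 0.0560025 = -1.9463.
df = n − 2 = 998.
One-sided p ≈ 0.0259, which is < 0.1, so reject H₀.
There is evidence that the true slope on residual sugar is negative.

t = -1.9463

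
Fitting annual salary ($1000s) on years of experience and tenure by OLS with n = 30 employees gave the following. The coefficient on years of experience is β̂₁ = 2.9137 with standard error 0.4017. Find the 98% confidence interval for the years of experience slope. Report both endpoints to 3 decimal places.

df = n − k − 1 = 30 − 2 − 1 = 27.
t* = t_{0.01, 27} = 2.47266.
Margin = t* × SE = 2.47266 × 0.4017 = 0.99327.
CI: 2.9137 ± 0.99327 → (1.920, 3.907).
With 98% confidence, each one-unit increase in years of experience is associated with a change of between 1.920 and 3.907 $1000s in annual salary, holding the other predictors fixed.

(1.920, 3.907)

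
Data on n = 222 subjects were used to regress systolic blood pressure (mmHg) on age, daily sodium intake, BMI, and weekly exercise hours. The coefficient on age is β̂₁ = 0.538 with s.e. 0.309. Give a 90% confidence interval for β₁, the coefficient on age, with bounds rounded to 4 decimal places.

df = n − k − 1 = 222 − 4 − 1 = 217.
t* = t_{0.05, 217} = 1.651906.
Margin = t* × SE = 1.651906 × 0.309 = 0.510439.
CI: 0.538 ± 0.510439 → (0.0276, 1.0484).
With 90% confidence, each one-unit increase in age is associated with a change of between 0.0276 and 1.0484 mmHg in systolic blood pressure, holding the other predictors fixed.

(0.0276, 1.0484)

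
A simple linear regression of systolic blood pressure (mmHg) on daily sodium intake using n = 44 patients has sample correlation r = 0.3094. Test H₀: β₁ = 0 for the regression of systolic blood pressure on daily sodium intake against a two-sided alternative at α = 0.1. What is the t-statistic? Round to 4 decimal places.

t = r·√(n − 2)/√(1 − r²) = 0.3094·√42/√0.904272 = 2.1086.
df = n − 2 = 42.
Two-sided p ≈ 0.0410, which is < 0.1, so reject H₀.
There is evidence of a linear association between daily sodium intake and systolic blood pressure.

t = 2.1086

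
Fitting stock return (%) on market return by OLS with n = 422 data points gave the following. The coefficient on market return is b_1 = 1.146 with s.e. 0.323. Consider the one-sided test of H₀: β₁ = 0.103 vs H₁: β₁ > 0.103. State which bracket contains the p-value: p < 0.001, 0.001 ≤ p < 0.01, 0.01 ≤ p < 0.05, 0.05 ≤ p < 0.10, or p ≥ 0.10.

p < 0.001

t = (1.146 − 0.103) / 0.323 = 3.229.
df = n − 2 = 422 − 2 = 420.
One-sided p = P(T_{420} > t) ≈ 0.0007.
So p < 0.001.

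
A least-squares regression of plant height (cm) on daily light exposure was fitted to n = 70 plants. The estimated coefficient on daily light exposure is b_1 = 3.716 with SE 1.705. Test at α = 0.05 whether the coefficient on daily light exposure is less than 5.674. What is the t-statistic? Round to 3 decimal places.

t = -1.148

H₀: β₁ = 5.674 vs H₁: β₁ < 5.674.
t = (b_1 − β₁⁰)/SE = (3.716 − 5.674) / 1.705 = -1.148.
df = n − 2 = 70 − 2 = 68.
One-sided p ≈ 0.1274, which is ≥ 0.05, so fail to reject H₀.
The data do not give significant evidence that the true slope on daily light exposure is below 5.674 cm per unit.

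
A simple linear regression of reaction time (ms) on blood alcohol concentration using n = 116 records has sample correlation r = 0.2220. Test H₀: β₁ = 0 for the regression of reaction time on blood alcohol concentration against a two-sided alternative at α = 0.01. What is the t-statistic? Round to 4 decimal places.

t = 2.4310

t = r·√(n − 2)/√(1 − r²) = 0.2220·√114/√0.950716 = 2.4310.
df = n − 2 = 114.
Two-sided p ≈ 0.0166, which is ≥ 0.01, so fail to reject H₀.
The data do not give significant evidence of a linear association between blood alcohol concentration and reaction time.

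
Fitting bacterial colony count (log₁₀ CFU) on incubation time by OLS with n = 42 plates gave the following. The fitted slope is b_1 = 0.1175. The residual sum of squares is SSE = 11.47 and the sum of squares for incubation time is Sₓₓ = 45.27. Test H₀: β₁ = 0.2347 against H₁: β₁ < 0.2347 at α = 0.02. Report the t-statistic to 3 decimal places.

MSE = SSE/(n − 2) = 11.47/40 = 0.28675.
SE(b_1) = √(MSE/Sₓₓ) = √(0.28675/45.27) = 0.0795878.
t = (0.1175 − 0.2347) / 0.0795878 = -1.473.
df = n − 2 = 40.
One-sided p ≈ 0.0743, which is ≥ 0.02, so fail to reject H₀.
The data do not give significant evidence that the true slope on incubation time is below 0.2347 log₁₀ CFU per unit.

t = -1.473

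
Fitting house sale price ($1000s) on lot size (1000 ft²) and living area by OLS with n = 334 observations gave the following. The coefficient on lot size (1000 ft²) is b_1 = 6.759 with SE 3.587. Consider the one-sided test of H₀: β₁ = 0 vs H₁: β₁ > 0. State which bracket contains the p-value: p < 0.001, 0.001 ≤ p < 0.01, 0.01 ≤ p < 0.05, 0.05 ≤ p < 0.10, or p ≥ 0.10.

0.01 ≤ p < 0.05

t = 6.759 / 3.587 = 1.884.
df = n − k − 1 = 334 − 2 − 1 = 331.
One-sided p = P(T_{331} > t) ≈ 0.0302.
So 0.01 ≤ p < 0.05.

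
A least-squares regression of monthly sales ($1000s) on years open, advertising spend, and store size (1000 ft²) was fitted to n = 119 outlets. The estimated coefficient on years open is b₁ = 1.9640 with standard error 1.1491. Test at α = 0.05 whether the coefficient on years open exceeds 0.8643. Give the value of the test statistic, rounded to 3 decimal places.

H₀: β₁ = 0.8643 vs H₁: β₁ > 0.8643.
t = (b₁ − β₁⁰)/SE = (1.9640 − 0.8643) / 1.1491 = 0.957.
df = n − k − 1 = 119 − 3 − 1 = 115.
One-sided p ≈ 0.1703, which is ≥ 0.05, so fail to reject H₀.
The data do not give significant evidence that the true slope on years open exceeds 0.8643 $1000s per unit, holding the other predictors fixed.

t = 0.957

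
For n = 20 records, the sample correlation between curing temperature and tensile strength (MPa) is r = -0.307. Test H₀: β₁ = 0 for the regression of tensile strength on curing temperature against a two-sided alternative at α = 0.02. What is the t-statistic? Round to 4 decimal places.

t = r·√(n − 2)/√(1 − r²) = -0.307·√18/√0.905751 = -1.3686.
df = n − 2 = 18.
Two-sided p ≈ 0.1880, which is ≥ 0.02, so fail to reject H₀.
The data do not give significant evidence of a linear association between curing temperature and tensile strength.

t = -1.3686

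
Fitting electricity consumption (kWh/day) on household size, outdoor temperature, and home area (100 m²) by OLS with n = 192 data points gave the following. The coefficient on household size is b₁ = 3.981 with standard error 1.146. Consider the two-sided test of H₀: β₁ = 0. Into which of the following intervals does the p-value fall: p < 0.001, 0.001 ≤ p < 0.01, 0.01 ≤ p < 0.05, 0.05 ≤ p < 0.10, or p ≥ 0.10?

t = 3.981 / 1.146 = 3.474.
df = n − k − 1 = 192 − 3 − 1 = 188.
Two-sided p = 2·P(T_{188} > |t|) ≈ 0.0006.
So p < 0.001.

p < 0.001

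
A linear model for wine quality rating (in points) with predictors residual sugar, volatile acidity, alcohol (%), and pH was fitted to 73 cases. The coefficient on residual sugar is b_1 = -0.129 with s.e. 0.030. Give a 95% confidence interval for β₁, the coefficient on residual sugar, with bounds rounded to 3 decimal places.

df = n − k − 1 = 73 − 4 − 1 = 68.
t* = t_{0.025, 68} = 1.995469.
Margin = t* × SE = 1.995469 × 0.030 = 0.05986.
CI: -0.129 ± 0.05986 → (-0.189, -0.069).
With 95% confidence, each one-unit increase in residual sugar is associated with a change of between -0.189 and -0.069 points in wine quality rating, holding the other predictors fixed.

(-0.189, -0.069)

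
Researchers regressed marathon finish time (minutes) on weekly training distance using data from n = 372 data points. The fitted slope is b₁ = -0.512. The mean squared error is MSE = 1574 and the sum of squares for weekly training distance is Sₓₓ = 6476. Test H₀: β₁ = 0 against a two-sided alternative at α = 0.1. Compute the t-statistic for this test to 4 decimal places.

t = -1.0385

SE(b₁) = √(MSE/Sₓₓ) = √(1574/6476) = 0.493002.
t = -0.512 / 0.493002 = -1.0385.
df = n − 2 = 370.
Two-sided p ≈ 0.2997, which is ≥ 0.1, so fail to reject H₀.
The data do not give significant evidence of an association between weekly training distance and marathon finish time.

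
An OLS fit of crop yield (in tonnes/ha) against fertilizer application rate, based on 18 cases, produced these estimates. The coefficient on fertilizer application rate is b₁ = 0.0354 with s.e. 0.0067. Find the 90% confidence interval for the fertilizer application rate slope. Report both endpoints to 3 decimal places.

df = n − 2 = 18 − 2 = 16.
t* = t_{0.05, 16} = 1.745884.
Margin = t* × SE = 1.745884 × 0.0067 = 0.01170.
CI: 0.0354 ± 0.01170 → (0.024, 0.047).
With 90% confidence, each one-unit increase in fertilizer application rate is associated with a change of between 0.024 and 0.047 tonnes/ha in crop yield.

(0.024, 0.047)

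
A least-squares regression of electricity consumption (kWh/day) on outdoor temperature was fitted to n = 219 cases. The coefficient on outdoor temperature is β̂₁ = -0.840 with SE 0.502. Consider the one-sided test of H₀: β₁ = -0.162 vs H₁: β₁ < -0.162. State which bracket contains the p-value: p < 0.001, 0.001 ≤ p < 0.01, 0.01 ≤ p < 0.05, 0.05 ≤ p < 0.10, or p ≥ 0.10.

0.05 ≤ p < 0.10

t = (-0.840 − (-0.162)) / 0.502 = -1.351.
df = n − 2 = 219 − 2 = 217.
One-sided p = P(T_{217} < t) ≈ 0.0891.
So 0.05 ≤ p < 0.10.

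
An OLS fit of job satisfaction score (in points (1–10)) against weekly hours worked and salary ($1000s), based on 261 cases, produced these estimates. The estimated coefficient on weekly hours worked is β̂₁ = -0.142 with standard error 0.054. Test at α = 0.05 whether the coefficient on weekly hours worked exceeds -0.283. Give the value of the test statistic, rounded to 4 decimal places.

t = 2.6111

H₀: β₁ = -0.283 vs H₁: β₁ > -0.283.
t = (β̂₁ − β₁⁰)/SE = (-0.142 − (-0.283)) / 0.054 = 2.6111.
df = n − k − 1 = 261 − 2 − 1 = 258.
One-sided p ≈ 0.0048, which is < 0.05, so reject H₀.
There is evidence that the true slope on weekly hours worked exceeds -0.283 points (1–10) per unit, holding the other predictors fixed.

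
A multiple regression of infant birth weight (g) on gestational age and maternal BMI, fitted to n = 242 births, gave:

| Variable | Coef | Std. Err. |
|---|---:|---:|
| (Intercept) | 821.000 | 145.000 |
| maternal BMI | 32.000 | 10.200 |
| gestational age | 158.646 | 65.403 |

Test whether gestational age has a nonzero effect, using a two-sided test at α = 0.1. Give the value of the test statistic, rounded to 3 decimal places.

t = 2.426

Read off: b = 158.646, SE = 65.403 for gestational age.
H₀: β₁ = 0 vs H₁: β₁ ≠ 0.
t = 158.646 / 65.403 = 2.426.
df = n − k − 1 = 242 − 2 − 1 = 239.
Two-sided p ≈ 0.0160, which is < 0.1, so reject H₀.
There is evidence that gestational age is associated with infant birth weight, holding the other predictors fixed.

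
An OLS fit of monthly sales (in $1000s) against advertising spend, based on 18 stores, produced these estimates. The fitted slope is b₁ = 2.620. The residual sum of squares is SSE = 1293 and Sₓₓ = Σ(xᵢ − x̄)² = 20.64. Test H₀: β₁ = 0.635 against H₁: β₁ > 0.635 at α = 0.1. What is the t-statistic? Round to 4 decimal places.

MSE = SSE/(n − 2) = 1293/16 = 80.8125.
SE(b₁) = √(MSE/Sₓₓ) = √(80.8125/20.64) = 1.97872.
t = (2.620 − 0.635) / 1.97872 = 1.0032.
df = n − 2 = 16.
One-sided p ≈ 0.1654, which is ≥ 0.1, so fail to reject H₀.
The data do not give significant evidence that the true slope on advertising spend exceeds 0.635 $1000s per unit.

t = 1.0032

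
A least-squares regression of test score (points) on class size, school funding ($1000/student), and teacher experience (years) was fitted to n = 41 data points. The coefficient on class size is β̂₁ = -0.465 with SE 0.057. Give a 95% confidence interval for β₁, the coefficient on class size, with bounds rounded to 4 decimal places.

(-0.5805, -0.3495)

df = n − k − 1 = 41 − 3 − 1 = 37.
t* = t_{0.025, 37} = 2.026192.
Margin = t* × SE = 2.026192 × 0.057 = 0.115493.
CI: -0.465 ± 0.115493 → (-0.5805, -0.3495).
With 95% confidence, each one-unit increase in class size is associated with a change of between -0.5805 and -0.3495 points in test score, holding the other predictors fixed.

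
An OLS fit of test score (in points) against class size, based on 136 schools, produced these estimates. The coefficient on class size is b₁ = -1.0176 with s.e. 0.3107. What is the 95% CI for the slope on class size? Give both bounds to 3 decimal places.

df = n − 2 = 136 − 2 = 134.
t* = t_{0.025, 134} = 1.977826.
Margin = t* × SE = 1.977826 × 0.3107 = 0.61451.
CI: -1.0176 ± 0.61451 → (-1.632, -0.403).
With 95% confidence, each one-unit increase in class size is associated with a change of between -1.632 and -0.403 points in test score.

(-1.632, -0.403)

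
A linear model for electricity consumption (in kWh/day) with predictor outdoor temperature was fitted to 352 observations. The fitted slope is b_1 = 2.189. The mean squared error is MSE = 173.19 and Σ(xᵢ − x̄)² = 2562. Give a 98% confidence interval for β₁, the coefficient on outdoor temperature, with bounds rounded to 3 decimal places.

SE(b_1) = √(MSE/Sₓₓ) = √(173.19/2562) = 0.259999.
df = n − 2 = 350.
t* = t_{0.01, 350} = 2.337049.
Margin = t* × SE = 2.337049 × 0.259999 = 0.60763.
CI: 2.189 ± 0.60763 → (1.581, 2.797).
With 98% confidence, each one-unit increase in outdoor temperature is associated with a change of between 1.581 and 2.797 kWh/day in electricity consumption.

(1.581, 2.797)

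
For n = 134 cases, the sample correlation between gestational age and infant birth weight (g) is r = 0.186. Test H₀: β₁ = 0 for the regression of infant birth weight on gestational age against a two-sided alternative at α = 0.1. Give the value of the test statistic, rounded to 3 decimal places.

t = 2.175

t = r·√(n − 2)/√(1 − r²) = 0.186·√132/√0.965404 = 2.175.
df = n − 2 = 132.
Two-sided p ≈ 0.0314, which is < 0.1, so reject H₀.
There is evidence of a linear association between gestational age and infant birth weight.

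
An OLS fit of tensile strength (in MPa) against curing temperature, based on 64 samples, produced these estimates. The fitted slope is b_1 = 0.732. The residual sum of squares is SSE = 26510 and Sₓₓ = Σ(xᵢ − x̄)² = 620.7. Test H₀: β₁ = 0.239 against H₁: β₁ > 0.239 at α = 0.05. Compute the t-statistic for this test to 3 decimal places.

t = 0.594

MSE = SSE/(n − 2) = 26510/62 = 427.581.
SE(b_1) = √(MSE/Sₓₓ) = √(427.581/620.7) = 0.829981.
t = (0.732 − 0.239) / 0.829981 = 0.594.
df = n − 2 = 62.
One-sided p ≈ 0.2773, which is ≥ 0.05, so fail to reject H₀.
The data do not give significant evidence that the true slope on curing temperature exceeds 0.239 MPa per unit.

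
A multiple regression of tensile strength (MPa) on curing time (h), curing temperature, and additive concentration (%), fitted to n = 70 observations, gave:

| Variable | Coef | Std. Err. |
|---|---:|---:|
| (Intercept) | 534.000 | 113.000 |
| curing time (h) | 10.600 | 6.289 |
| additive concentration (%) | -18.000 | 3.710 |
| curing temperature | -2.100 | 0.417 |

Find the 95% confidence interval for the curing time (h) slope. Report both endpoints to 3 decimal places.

(-1.956, 23.156)

Read off: b = 10.600, SE = 6.289 for curing time (h).
df = n − k − 1 = 70 − 3 − 1 = 66.
t* = t_{0.025, 66} = 1.996564.
Margin = t* × SE = 1.996564 × 6.289 = 12.55639.
CI: 10.600 ± 12.55639 → (-1.956, 23.156).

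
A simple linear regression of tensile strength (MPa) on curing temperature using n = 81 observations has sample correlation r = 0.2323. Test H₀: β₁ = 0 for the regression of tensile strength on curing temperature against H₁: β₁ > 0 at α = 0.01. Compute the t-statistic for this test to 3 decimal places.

t = 2.123

t = r·√(n − 2)/√(1 − r²) = 0.2323·√79/√0.946037 = 2.123.
df = n − 2 = 79.
One-sided p ≈ 0.0185, which is ≥ 0.01, so fail to reject H₀.
The data do not give significant evidence of a linear association between curing temperature and tensile strength.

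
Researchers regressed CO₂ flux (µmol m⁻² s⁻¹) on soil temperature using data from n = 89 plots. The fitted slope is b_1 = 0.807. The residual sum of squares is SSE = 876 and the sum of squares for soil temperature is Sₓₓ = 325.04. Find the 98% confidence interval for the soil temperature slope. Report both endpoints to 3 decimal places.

(0.390, 1.224)

MSE = SSE/(n − 2) = 876/87 = 10.069.
SE(b_1) = √(MSE/Sₓₓ) = √(10.069/325.04) = 0.176005.
df = n − 2 = 87.
t* = t_{0.01, 87} = 2.369977.
Margin = t* × SE = 2.369977 × 0.176005 = 0.41713.
CI: 0.807 ± 0.41713 → (0.390, 1.224).
With 98% confidence, each one-unit increase in soil temperature is associated with a change of between 0.390 and 1.224 µmol m⁻² s⁻¹ in CO₂ flux.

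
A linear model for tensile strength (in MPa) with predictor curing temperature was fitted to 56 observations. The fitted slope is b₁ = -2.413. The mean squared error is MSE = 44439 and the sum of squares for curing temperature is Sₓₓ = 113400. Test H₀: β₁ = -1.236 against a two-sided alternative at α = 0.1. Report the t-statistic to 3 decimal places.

t = -1.880

SE(b₁) = √(MSE/Sₓₓ) = √(44439/113400) = 0.626002.
t = (-2.413 − (-1.236)) / 0.626002 = -1.880.
df = n − 2 = 54.
Two-sided p ≈ 0.0655, which is < 0.1, so reject H₀.
There is evidence that the true slope on curing temperature differs from -1.236 MPa per unit.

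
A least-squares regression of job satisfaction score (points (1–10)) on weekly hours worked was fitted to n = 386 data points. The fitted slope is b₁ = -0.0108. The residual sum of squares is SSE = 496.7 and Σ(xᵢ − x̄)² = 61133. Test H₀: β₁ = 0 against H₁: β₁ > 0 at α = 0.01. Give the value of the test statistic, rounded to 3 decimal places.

t = -2.348

MSE = SSE/(n − 2) = 496.7/384 = 1.29349.
SE(b₁) = √(MSE/Sₓₓ) = √(1.29349/61133) = 0.00459985.
t = -0.0108 / 0.00459985 = -2.348.
df = n − 2 = 384.
One-sided p ≈ 0.9903, which is ≥ 0.01, so fail to reject H₀.
The data do not give significant evidence that the true slope on weekly hours worked is positive.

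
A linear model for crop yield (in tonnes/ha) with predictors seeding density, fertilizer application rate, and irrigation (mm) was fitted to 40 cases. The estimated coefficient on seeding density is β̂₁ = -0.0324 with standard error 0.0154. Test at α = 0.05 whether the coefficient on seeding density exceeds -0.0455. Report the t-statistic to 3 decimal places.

t = 0.851

H₀: β₁ = -0.0455 vs H₁: β₁ > -0.0455.
t = (β̂₁ − β₁⁰)/SE = (-0.0324 − (-0.0455)) / 0.0154 = 0.851.
df = n − k − 1 = 40 − 3 − 1 = 36.
One-sided p ≈ 0.2003, which is ≥ 0.05, so fail to reject H₀.
The data do not give significant evidence that the true slope on seeding density exceeds -0.0455 tonnes/ha per unit, holding the other predictors fixed.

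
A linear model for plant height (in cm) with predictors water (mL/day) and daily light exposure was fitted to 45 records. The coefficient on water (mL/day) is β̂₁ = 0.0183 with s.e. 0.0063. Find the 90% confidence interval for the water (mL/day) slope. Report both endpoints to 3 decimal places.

df = n − k − 1 = 45 − 2 − 1 = 42.
t* = t_{0.05, 42} = 1.681952.
Margin = t* × SE = 1.681952 × 0.0063 = 0.01060.
CI: 0.0183 ± 0.01060 → (0.008, 0.029).
With 90% confidence, each one-unit increase in water (mL/day) is associated with a change of between 0.008 and 0.029 cm in plant height, holding the other predictors fixed.

(0.008, 0.029)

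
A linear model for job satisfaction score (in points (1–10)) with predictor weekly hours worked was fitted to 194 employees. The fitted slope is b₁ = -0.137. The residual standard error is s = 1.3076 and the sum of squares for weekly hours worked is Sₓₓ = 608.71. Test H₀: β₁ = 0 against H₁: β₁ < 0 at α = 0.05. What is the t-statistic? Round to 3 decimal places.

SE(b₁) = s/√Sₓₓ = 1.3076/√608.71 = 0.0529992.
t = -0.137 / 0.0529992 = -2.585.
df = n − 2 = 192.
One-sided p ≈ 0.0052, which is < 0.05, so reject H₀.
There is evidence that the true slope on weekly hours worked is negative.

t = -2.585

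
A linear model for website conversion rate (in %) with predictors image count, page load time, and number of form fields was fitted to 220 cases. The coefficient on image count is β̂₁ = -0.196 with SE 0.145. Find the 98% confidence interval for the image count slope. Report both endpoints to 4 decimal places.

(-0.5358, 0.1438)

df = n − k − 1 = 220 − 3 − 1 = 216.
t* = t_{0.01, 216} = 2.343735.
Margin = t* × SE = 2.343735 × 0.145 = 0.339842.
CI: -0.196 ± 0.339842 → (-0.5358, 0.1438).
With 98% confidence, each one-unit increase in image count is associated with a change of between -0.5358 and 0.1438 % in website conversion rate, holding the other predictors fixed.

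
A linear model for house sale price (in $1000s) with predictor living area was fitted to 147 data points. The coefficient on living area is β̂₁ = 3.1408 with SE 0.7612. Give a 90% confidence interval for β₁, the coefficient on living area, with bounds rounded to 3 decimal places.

(1.881, 4.401)

df = n − 2 = 147 − 2 = 145.
t* = t_{0.05, 145} = 1.65543.
Margin = t* × SE = 1.65543 × 0.7612 = 1.26011.
CI: 3.1408 ± 1.26011 → (1.881, 4.401).
With 90% confidence, each one-unit increase in living area is associated with a change of between 1.881 and 4.401 $1000s in house sale price.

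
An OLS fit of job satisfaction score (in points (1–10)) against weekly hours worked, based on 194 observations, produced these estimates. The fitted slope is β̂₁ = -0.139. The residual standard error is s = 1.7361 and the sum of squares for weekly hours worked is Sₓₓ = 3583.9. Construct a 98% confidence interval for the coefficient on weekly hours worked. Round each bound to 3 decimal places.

(-0.207, -0.071)

SE(β̂₁) = s/√Sₓₓ = 1.7361/√3583.9 = 0.0289999.
df = n − 2 = 192.
t* = t_{0.01, 192} = 2.345926.
Margin = t* × SE = 2.345926 × 0.0289999 = 0.06803.
CI: -0.139 ± 0.06803 → (-0.207, -0.071).
With 98% confidence, each one-unit increase in weekly hours worked is associated with a change of between -0.207 and -0.071 points (1–10) in job satisfaction score.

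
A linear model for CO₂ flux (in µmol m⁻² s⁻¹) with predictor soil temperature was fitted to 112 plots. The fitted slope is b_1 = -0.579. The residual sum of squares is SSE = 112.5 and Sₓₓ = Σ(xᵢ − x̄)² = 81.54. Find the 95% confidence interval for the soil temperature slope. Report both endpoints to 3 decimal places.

MSE = SSE/(n − 2) = 112.5/110 = 1.02273.
SE(b_1) = √(MSE/Sₓₓ) = √(1.02273/81.54) = 0.111994.
df = n − 2 = 110.
t* = t_{0.025, 110} = 1.981765.
Margin = t* × SE = 1.981765 × 0.111994 = 0.22195.
CI: -0.579 ± 0.22195 → (-0.801, -0.357).
With 95% confidence, each one-unit increase in soil temperature is associated with a change of between -0.801 and -0.357 µmol m⁻² s⁻¹ in CO₂ flux.

(-0.801, -0.357)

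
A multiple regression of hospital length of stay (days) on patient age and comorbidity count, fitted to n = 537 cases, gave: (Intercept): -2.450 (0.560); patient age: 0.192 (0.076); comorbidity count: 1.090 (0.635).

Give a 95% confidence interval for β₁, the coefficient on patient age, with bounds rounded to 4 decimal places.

(0.0427, 0.3413)

Read off: b = 0.192, SE = 0.076 for patient age.
df = n − k − 1 = 537 − 2 − 1 = 534.
t* = t_{0.025, 534} = 1.964416.
Margin = t* × SE = 1.964416 × 0.076 = 0.149296.
CI: 0.192 ± 0.149296 → (0.0427, 0.3413).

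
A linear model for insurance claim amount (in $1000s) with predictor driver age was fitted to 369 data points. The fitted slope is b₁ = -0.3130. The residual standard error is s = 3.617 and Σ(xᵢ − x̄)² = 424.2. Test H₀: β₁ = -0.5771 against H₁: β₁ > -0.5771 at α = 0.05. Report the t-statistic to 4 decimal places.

t = 1.5039

SE(b₁) = s/√Sₓₓ = 3.617/√424.2 = 0.175616.
t = (-0.3130 − (-0.5771)) / 0.175616 = 1.5039.
df = n − 2 = 367.
One-sided p ≈ 0.0667, which is ≥ 0.05, so fail to reject H₀.
The data do not give significant evidence that the true slope on driver age exceeds -0.5771 $1000s per unit.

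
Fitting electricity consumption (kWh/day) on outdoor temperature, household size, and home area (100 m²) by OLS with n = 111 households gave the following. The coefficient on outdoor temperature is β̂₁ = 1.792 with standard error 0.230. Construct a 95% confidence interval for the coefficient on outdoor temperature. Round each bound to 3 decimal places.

df = n − k − 1 = 111 − 3 − 1 = 107.
t* = t_{0.025, 107} = 1.982383.
Margin = t* × SE = 1.982383 × 0.230 = 0.45595.
CI: 1.792 ± 0.45595 → (1.336, 2.248).
With 95% confidence, each one-unit increase in outdoor temperature is associated with a change of between 1.336 and 2.248 kWh/day in electricity consumption, holding the other predictors fixed.

(1.336, 2.248)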